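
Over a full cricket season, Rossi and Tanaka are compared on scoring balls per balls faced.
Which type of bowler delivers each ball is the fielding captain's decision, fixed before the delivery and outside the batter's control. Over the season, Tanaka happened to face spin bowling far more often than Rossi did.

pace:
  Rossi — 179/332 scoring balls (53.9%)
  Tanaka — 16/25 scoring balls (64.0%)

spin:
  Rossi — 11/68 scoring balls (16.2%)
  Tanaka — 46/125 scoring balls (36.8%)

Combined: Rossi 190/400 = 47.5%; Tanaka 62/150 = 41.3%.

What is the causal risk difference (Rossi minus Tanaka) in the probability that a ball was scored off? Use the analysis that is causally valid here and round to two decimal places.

-0.14

Nothing the player does changes bowling type; the imbalance is an allocation artefact. With bowling type also predicting the outcome, the pooled figure is confounded, and the within-stratum comparison is the causal one.
Adjusting over the population distribution of bowling type: 0.649·(0.539−0.640) + 0.351·(0.162−0.368) = -0.138.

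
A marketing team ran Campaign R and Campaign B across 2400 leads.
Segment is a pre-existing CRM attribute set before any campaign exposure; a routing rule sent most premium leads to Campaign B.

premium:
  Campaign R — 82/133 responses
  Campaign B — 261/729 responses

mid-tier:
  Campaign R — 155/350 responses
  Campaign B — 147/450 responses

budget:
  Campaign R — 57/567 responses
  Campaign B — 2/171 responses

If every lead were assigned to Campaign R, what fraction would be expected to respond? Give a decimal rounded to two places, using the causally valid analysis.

0.40

Campaign R is higher inside every customer segment stratum but Campaign B is higher in aggregate. Whether to stratify depends on how customer segment relates to the campaign.
Since customer segment is a pre-existing factor (not a product of the campaign) and it affects the outcome on its own, it is a confounder. The stratified rates, not the pooled rate, identify the causal effect.
Standardising Campaign R to the population customer segment mix: 0.359·82/133 + 0.333·155/350 + 0.307·57/567 = 0.400.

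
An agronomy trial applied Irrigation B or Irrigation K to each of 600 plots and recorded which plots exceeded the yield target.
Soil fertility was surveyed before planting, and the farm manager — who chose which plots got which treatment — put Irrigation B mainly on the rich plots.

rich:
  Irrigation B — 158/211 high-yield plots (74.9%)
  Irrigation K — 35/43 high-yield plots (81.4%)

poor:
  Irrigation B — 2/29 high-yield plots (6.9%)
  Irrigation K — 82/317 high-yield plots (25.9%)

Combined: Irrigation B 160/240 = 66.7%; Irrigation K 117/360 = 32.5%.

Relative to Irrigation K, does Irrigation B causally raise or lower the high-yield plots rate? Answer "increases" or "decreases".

Irrigation K is higher inside every soil fertility stratum but Irrigation B is higher in aggregate. Whether to stratify depends on how soil fertility relates to the irrigation.
Soil fertility is set before the irrigation has any effect — it is not caused by the irrigation — and it independently drives the outcome. That makes it a confounder, so the causal comparison is within soil fertility levels.
Within each level — rich: 74.9% vs 81.4%; poor: 6.9% vs 25.9% — Irrigation K is higher every time.

decreases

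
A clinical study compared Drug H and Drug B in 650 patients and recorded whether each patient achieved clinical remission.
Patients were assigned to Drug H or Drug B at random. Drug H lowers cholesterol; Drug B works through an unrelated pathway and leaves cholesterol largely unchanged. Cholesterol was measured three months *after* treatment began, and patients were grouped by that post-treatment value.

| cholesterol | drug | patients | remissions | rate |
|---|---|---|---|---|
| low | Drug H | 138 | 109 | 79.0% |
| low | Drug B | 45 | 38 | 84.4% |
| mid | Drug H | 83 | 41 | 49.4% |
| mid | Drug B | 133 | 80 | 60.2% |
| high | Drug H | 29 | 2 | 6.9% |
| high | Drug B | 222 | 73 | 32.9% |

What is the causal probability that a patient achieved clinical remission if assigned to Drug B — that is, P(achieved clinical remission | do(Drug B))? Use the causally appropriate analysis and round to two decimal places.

Cholesterol lies on the pathway drug → cholesterol → outcome, so adjusting for it blocks the indirect effect. For the total causal effect of drug, use the unadjusted pooled rates.
So P(outcome | do(Drug B)) is just the pooled rate for Drug B: 191/400 = 0.477.

0.48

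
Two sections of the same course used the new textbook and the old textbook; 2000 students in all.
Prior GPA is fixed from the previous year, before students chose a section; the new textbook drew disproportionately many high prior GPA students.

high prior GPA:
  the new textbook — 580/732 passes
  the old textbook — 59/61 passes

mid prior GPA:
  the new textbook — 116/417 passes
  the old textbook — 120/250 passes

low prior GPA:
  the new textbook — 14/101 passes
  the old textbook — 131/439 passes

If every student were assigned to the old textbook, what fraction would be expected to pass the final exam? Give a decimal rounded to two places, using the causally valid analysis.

Prior GPA band is set before the teaching method has any effect — it is not caused by the teaching method — and it independently drives the outcome. That makes it a confounder, so the causal comparison is within prior GPA band levels.
Standardising the old textbook to the population prior GPA band mix: 0.397·59/61 + 0.334·120/250 + 0.270·131/439 = 0.624.

0.62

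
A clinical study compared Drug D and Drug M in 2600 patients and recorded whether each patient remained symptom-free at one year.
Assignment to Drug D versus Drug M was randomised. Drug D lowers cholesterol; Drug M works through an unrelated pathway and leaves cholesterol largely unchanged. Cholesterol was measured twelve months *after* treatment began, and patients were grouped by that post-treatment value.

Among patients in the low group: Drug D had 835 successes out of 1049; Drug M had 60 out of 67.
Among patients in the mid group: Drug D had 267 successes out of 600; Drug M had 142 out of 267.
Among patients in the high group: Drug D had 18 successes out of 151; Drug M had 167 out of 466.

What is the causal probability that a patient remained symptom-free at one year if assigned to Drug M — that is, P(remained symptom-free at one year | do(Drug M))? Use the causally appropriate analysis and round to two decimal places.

Cholesterol is recorded after the drug and is itself shifted by it — it sits on the causal path from drug to outcome. Conditioning on a mediator would strip out part of the effect we want; the pooled comparison gives the total causal effect.
So P(outcome | do(Drug M)) is just the pooled rate for Drug M: 369/800 = 0.461.

0.46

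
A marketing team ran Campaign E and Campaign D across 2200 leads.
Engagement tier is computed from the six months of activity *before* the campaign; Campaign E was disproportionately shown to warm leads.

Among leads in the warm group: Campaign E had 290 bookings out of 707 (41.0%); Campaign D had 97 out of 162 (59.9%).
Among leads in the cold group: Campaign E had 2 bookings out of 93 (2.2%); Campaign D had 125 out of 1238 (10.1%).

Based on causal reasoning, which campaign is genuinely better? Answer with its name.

Campaign D

Here engagement tier is a common cause — it drives both which campaign a case falls under and the outcome. The crude comparison mixes populations; the stratum-specific rates are the causally relevant ones.
Within each level — warm: 41.0% vs 59.9%; cold: 2.2% vs 10.1% — Campaign D is higher every time.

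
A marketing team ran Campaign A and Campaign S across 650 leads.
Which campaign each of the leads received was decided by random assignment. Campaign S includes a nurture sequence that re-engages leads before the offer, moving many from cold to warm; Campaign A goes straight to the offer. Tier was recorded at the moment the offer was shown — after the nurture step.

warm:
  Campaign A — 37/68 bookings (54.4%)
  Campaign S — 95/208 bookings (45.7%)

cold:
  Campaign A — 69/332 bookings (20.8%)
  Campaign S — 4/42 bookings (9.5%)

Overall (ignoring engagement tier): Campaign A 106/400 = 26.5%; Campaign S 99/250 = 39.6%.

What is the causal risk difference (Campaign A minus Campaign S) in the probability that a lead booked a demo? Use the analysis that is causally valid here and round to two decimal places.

-0.13

Engagement tier is downstream of the campaign. One should not condition on a consequence of treatment, so the overall rates are the right comparison.
The causal difference is the pooled difference: 0.265 − 0.396 = -0.131.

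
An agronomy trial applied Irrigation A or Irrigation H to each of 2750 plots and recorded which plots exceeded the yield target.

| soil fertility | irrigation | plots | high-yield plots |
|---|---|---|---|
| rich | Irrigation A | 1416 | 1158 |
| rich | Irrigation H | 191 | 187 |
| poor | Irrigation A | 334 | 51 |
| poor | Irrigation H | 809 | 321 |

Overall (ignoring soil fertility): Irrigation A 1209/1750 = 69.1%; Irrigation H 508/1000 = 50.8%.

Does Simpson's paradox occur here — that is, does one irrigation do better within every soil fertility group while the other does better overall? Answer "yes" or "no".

Within each soil fertility level (rich 81.8% vs 97.9%; poor 15.3% vs 39.7%), Irrigation H has the higher rate every time. Pooled: 69.1% vs 50.8% — Irrigation A has the higher rate overall. The two comparisons disagree.

yes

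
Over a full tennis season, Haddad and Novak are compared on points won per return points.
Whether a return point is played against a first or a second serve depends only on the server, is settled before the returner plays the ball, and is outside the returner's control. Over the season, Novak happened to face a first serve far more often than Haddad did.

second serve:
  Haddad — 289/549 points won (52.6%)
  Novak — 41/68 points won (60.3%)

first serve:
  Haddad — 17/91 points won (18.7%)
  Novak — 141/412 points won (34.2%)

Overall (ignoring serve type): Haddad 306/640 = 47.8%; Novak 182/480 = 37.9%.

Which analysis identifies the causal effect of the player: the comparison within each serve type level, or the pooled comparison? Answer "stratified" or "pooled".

Serve type differs across players for reasons unrelated to any effect of the player itself, and it separately predicts the outcome — a classic confounder. We must compare within serve type levels.
Within each level — second serve: 52.6% vs 60.3%; first serve: 18.7% vs 34.2% — Novak is higher every time.

stratified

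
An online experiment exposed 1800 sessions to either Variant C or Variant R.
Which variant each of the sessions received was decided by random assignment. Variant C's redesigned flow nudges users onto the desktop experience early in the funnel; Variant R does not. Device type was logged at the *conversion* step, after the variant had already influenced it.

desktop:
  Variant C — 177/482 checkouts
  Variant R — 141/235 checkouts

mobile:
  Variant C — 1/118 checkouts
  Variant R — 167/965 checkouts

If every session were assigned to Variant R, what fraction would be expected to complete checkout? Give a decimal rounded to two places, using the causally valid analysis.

0.26

Device type lies on the pathway variant → device type → outcome, so adjusting for it blocks the indirect effect. For the total causal effect of variant, use the unadjusted pooled rates.
So P(outcome | do(Variant R)) is just the pooled rate for Variant R: 308/1200 = 0.257.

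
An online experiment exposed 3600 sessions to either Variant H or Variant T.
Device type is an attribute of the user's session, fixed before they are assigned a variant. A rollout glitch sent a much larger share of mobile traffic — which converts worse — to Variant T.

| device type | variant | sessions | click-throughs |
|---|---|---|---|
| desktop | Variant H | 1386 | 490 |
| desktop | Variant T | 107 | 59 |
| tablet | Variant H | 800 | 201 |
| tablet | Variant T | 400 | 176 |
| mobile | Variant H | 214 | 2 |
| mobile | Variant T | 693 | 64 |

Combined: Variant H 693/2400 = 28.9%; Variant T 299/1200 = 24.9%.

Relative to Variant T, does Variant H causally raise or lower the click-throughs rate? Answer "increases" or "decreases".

The device type-specific comparison favours Variant T throughout, but the pooled figures favour Variant H. The question is whether to condition on device type.
Here device type is a common cause — it drives both which variant a case falls under and the outcome. The crude comparison mixes populations; the stratum-specific rates are the causally relevant ones.
Within each level — desktop: 35.4% vs 55.1%; tablet: 25.1% vs 44.0%; mobile: 0.9% vs 9.2% — Variant T is higher every time.

decreases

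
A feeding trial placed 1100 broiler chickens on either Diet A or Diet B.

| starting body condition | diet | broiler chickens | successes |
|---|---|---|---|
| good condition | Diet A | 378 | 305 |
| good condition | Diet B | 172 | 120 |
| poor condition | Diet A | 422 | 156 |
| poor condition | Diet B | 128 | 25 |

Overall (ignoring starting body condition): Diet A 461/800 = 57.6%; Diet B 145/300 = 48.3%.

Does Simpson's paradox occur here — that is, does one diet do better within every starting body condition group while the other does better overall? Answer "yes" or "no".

no

Within each starting body condition level (good condition 80.7% vs 69.8%; poor condition 37.0% vs 19.5%), Diet A has the higher rate every time. Pooled: 57.6% vs 48.3% — Diet A has the higher rate overall. They agree.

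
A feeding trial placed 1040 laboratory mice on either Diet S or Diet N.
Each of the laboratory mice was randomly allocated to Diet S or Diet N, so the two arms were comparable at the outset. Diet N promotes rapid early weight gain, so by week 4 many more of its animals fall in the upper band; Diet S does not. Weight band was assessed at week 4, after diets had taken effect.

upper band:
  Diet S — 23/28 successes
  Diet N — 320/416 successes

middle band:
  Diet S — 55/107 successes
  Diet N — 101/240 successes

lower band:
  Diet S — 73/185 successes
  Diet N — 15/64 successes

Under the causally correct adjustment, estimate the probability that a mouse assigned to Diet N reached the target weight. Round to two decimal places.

0.61

The distribution of week-4 weight band is itself part of what the diet does — it is an intermediate outcome. Holding it fixed would remove that part of the effect; the total effect is the pooled difference.
So P(outcome | do(Diet N)) is just the pooled rate for Diet N: 436/720 = 0.606.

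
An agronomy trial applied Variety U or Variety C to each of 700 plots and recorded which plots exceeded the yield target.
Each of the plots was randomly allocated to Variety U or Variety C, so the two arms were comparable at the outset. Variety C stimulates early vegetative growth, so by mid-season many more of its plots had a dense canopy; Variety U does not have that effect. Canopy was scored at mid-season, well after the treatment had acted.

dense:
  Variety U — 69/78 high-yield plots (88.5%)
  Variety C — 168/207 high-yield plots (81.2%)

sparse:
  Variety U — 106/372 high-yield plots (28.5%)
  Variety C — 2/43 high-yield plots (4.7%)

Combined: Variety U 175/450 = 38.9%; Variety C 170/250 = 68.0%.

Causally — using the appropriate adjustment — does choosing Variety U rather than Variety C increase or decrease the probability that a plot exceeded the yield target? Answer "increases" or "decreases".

Mid-season canopy here is a post-treatment variable shaped by the variety; conditioning on it would introduce bias rather than remove it. The overall comparison is the causal one.
Pooled: Variety U 38.9% vs Variety C 68.0%; Variety C is higher overall.

decreases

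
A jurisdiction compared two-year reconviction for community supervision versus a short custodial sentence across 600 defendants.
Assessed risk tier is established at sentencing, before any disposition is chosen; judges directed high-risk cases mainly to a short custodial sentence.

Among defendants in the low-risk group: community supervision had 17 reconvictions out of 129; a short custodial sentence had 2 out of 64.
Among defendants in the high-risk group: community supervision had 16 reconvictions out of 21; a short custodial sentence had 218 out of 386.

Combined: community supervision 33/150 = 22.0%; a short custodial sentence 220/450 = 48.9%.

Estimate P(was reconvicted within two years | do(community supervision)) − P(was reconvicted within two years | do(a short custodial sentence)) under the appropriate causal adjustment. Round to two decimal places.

The imbalance in assessed risk tier arose from how defendants were allocated, not from anything the disposition did; and assessed risk tier independently affects the outcome. The pooled gap is confounded — condition on assessed risk tier.
Adjusting over the population distribution of assessed risk tier: 0.322·(0.132−0.031) + 0.678·(0.762−0.565) = +0.166.

+0.17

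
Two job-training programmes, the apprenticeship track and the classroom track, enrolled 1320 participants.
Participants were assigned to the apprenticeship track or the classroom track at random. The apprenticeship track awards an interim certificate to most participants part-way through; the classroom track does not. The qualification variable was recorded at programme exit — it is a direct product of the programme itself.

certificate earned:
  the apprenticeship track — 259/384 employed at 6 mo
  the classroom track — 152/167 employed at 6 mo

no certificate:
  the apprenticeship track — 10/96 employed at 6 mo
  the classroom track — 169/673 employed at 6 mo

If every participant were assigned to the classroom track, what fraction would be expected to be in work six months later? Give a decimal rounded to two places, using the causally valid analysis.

0.38

The stratified and pooled comparisons disagree (the classroom track wins within each qualification attained during the programme; the apprenticeship track wins overall), so the answer turns on the causal role of qualification attained during the programme.
Qualification attained during the programme lies on the pathway programme → qualification attained during the programme → outcome, so adjusting for it blocks the indirect effect. For the total causal effect of programme, use the unadjusted pooled rates.
So P(outcome | do(the classroom track)) is just the pooled rate for the classroom track: 321/840 = 0.382.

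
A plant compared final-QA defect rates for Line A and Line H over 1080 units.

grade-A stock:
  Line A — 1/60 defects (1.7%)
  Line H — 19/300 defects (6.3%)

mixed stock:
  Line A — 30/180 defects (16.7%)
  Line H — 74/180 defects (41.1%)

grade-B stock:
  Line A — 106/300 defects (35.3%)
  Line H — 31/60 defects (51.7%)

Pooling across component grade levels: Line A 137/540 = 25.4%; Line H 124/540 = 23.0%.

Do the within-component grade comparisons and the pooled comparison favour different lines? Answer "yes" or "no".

yes

Within each component grade level (grade-A stock 1.7% vs 6.3%; mixed stock 16.7% vs 41.1%; grade-B stock 35.3% vs 51.7%), Line A has the lower rate every time. Pooled: 25.4% vs 23.0% — Line H has the lower rate overall. The two comparisons disagree.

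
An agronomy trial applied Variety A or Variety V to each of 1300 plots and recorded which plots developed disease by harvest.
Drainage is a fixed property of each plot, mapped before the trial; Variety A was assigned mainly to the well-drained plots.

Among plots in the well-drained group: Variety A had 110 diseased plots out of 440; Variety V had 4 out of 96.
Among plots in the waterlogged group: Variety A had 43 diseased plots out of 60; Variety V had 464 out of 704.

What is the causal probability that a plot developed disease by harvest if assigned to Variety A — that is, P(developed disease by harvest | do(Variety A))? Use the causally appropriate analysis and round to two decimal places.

0.52

Field drainage is set before the variety has any effect — it is not caused by the variety — and it independently drives the outcome. That makes it a confounder, so the causal comparison is within field drainage levels.
Standardising Variety A to the population field drainage mix: 0.412·110/440 + 0.588·43/60 = 0.524.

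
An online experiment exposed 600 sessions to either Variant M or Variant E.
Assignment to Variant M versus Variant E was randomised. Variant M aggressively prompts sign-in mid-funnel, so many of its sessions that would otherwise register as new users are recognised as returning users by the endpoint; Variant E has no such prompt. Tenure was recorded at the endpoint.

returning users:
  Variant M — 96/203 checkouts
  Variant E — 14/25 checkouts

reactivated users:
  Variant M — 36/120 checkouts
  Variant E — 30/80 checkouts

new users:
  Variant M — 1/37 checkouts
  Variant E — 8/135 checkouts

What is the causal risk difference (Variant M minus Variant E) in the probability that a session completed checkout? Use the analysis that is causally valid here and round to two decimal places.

+0.15

Within every user tenure level Variant E has the higher rate, yet pooled Variant M does — Simpson's reversal.
User tenure is recorded after the variant and is itself shifted by it — it sits on the causal path from variant to outcome. Conditioning on a mediator would strip out part of the effect we want; the pooled comparison gives the total causal effect.
The causal difference is the pooled difference: 0.369 − 0.217 = +0.153.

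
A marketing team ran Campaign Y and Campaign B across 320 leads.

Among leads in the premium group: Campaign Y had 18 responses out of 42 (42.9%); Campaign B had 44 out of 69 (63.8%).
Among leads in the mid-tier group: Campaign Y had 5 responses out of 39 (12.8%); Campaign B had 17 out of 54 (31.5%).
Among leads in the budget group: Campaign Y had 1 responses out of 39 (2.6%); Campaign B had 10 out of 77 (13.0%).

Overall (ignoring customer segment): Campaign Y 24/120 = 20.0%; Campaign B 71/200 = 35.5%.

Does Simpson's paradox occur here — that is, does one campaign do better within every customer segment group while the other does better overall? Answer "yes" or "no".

Within each customer segment level (premium 42.9% vs 63.8%; mid-tier 12.8% vs 31.5%; budget 2.6% vs 13.0%), Campaign B has the higher rate every time. Pooled: 20.0% vs 35.5% — Campaign B has the higher rate overall. They agree.

no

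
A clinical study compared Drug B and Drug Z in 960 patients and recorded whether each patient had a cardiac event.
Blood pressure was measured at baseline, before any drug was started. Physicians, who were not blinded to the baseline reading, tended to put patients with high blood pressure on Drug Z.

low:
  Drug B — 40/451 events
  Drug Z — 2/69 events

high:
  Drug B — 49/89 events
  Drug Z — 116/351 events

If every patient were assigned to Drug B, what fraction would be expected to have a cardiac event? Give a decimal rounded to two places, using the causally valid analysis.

Since blood pressure is a pre-existing factor (not a product of the drug) and it affects the outcome on its own, it is a confounder. The stratified rates, not the pooled rate, identify the causal effect.
Standardising Drug B to the population blood pressure mix: 0.542·40/451 + 0.458·49/89 = 0.300.

0.30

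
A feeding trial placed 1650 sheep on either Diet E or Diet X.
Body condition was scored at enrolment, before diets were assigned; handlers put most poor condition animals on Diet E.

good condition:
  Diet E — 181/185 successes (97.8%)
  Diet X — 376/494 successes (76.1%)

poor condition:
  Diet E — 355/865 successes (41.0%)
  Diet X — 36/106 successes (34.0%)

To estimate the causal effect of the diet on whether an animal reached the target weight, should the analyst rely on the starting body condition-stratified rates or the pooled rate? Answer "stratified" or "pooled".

The imbalance in starting body condition arose from how sheep were allocated, not from anything the diet did; and starting body condition independently affects the outcome. The pooled gap is confounded — condition on starting body condition.
Within each level — good condition: 97.8% vs 76.1%; poor condition: 41.0% vs 34.0% — Diet E is higher every time.

stratified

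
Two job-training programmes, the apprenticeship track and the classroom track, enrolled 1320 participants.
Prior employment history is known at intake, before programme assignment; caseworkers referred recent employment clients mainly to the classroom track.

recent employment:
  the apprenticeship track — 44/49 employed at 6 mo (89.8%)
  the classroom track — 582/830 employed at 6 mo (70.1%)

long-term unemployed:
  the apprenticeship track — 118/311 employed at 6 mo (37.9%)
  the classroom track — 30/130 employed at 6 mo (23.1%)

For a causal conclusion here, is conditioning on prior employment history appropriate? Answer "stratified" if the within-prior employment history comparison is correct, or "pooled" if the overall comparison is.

stratified

Prior employment history satisfies the back-door criterion: it is not a descendant of the programme, and it blocks the spurious path from programme to outcome. Adjusting for it (i.e., using the within-prior employment history rates) gives the causal effect.
Within each level — recent employment: 89.8% vs 70.1%; long-term unemployed: 37.9% vs 23.1% — the apprenticeship track is higher every time.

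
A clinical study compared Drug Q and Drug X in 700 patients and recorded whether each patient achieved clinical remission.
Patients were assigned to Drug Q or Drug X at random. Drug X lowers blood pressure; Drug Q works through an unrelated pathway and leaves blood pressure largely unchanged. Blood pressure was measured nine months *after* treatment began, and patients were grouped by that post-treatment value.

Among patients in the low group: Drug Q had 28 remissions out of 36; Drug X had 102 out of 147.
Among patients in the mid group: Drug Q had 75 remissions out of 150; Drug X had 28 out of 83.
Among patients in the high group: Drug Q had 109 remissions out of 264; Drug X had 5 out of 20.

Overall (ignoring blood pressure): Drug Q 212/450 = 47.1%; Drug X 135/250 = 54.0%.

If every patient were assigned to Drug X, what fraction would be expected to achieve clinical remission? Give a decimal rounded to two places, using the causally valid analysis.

Drug Q is higher inside every blood pressure stratum but Drug X is higher in aggregate. Whether to stratify depends on how blood pressure relates to the drug.
Blood pressure is recorded after the drug and is itself shifted by it — it sits on the causal path from drug to outcome. Conditioning on a mediator would strip out part of the effect we want; the pooled comparison gives the total causal effect.
So P(outcome | do(Drug X)) is just the pooled rate for Drug X: 135/250 = 0.540.

0.54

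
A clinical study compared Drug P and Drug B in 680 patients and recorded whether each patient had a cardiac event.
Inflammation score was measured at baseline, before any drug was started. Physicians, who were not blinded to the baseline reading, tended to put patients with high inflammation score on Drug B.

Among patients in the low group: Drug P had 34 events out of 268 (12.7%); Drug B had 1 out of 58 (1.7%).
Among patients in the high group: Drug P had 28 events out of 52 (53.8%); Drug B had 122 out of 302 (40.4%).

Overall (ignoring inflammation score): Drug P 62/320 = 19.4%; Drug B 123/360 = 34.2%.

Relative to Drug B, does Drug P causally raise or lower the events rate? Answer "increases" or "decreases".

increases

Drug B is lower inside every inflammation score stratum but Drug P is lower in aggregate. Whether to stratify depends on how inflammation score relates to the drug.
Here inflammation score is a common cause — it drives both which drug a case falls under and the outcome. The crude comparison mixes populations; the stratum-specific rates are the causally relevant ones.
Within each level — low: 12.7% vs 1.7%; high: 53.8% vs 40.4% — Drug B is lower every time.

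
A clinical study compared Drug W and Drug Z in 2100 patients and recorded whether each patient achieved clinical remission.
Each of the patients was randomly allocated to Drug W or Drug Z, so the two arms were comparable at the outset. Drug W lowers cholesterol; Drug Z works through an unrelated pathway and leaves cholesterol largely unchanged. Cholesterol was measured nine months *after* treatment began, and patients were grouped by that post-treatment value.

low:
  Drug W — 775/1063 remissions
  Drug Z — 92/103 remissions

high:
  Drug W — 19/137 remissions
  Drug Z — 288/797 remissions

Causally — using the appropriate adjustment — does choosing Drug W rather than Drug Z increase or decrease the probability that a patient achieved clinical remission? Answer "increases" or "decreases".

The cholesterol-specific comparison favours Drug Z throughout, but the pooled figures favour Drug W. The question is whether to condition on cholesterol.
Cholesterol is recorded after the drug and is itself shifted by it — it sits on the causal path from drug to outcome. Conditioning on a mediator would strip out part of the effect we want; the pooled comparison gives the total causal effect.
Pooled: Drug W 66.2% vs Drug Z 42.2%; Drug W is higher overall.

increases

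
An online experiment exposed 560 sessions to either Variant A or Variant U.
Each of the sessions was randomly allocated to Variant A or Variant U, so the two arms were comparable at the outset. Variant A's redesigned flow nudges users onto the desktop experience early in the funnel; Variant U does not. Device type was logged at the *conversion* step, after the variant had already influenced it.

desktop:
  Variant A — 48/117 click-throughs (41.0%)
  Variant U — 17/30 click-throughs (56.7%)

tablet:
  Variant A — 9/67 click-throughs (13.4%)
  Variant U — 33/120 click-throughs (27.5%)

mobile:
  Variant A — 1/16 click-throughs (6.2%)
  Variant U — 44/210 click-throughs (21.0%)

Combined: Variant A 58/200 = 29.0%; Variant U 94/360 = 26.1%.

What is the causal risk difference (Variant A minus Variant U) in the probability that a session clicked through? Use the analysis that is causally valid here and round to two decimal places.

+0.03

The stratified and pooled comparisons disagree (Variant U wins within each device type; Variant A wins overall), so the answer turns on the causal role of device type.
Device type here is a post-treatment variable shaped by the variant; conditioning on it would introduce bias rather than remove it. The overall comparison is the causal one.
The causal difference is the pooled difference: 0.290 − 0.261 = +0.029.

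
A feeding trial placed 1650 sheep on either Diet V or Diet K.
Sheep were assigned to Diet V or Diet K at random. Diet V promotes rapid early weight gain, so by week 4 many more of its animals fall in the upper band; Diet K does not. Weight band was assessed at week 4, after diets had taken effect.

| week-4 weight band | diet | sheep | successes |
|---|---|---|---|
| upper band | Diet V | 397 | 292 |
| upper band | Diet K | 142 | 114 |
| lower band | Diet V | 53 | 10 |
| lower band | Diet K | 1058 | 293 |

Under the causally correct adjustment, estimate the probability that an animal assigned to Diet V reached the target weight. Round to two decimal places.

Week-4 weight band here is a post-treatment variable shaped by the diet; conditioning on it would introduce bias rather than remove it. The overall comparison is the causal one.
So P(outcome | do(Diet V)) is just the pooled rate for Diet V: 302/450 = 0.671.

0.67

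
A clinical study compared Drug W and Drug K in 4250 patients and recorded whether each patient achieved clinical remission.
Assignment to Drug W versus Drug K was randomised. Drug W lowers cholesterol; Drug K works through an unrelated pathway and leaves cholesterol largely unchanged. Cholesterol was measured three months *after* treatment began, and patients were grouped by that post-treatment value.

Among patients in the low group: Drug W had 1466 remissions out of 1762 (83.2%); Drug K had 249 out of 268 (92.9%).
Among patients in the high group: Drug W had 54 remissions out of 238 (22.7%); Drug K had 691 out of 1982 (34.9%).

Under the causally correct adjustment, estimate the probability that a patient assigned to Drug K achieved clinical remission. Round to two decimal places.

0.42

Drug K is higher inside every cholesterol stratum but Drug W is higher in aggregate. Whether to stratify depends on how cholesterol relates to the drug.
Cholesterol is recorded after the drug and is itself shifted by it — it sits on the causal path from drug to outcome. Conditioning on a mediator would strip out part of the effect we want; the pooled comparison gives the total causal effect.
So P(outcome | do(Drug K)) is just the pooled rate for Drug K: 940/2250 = 0.418.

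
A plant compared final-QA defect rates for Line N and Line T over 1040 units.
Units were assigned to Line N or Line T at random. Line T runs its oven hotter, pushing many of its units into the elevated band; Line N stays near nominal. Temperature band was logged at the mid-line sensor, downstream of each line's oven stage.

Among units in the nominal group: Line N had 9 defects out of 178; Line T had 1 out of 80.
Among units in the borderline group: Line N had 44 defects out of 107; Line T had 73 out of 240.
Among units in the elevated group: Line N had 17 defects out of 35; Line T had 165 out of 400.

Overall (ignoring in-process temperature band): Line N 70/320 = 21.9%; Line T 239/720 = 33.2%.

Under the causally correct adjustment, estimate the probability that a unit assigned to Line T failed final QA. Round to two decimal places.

0.33

Line T is lower inside every in-process temperature band stratum but Line N is lower in aggregate. Whether to stratify depends on how in-process temperature band relates to the line.
Stratifying would compare lines among units the lines themselves sorted into in-process temperature band groups — a form of selection on an intermediate. The unconditioned pooled rates give the total causal effect.
So P(outcome | do(Line T)) is just the pooled rate for Line T: 239/720 = 0.332.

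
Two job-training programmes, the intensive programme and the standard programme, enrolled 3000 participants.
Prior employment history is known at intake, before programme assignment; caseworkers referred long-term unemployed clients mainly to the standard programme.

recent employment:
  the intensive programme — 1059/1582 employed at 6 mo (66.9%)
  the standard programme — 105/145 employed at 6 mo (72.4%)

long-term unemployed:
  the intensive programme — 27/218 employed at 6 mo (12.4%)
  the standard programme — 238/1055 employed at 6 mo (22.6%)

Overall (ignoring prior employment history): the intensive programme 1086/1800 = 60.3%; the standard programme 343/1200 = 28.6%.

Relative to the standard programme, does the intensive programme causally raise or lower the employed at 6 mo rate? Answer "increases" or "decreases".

decreases

Nothing the programme does changes prior employment history; the imbalance is an allocation artefact. With prior employment history also predicting the outcome, the pooled figure is confounded, and the within-stratum comparison is the causal one.
Within each level — recent employment: 66.9% vs 72.4%; long-term unemployed: 12.4% vs 22.6% — the standard programme is higher every time.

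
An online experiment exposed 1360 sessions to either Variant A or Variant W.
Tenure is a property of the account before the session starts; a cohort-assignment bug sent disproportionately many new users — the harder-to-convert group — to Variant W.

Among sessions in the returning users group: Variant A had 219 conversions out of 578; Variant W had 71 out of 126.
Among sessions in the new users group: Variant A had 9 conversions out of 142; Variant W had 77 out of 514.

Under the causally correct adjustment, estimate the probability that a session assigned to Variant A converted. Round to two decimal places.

0.23

The stratified and pooled comparisons disagree (Variant W wins within each user tenure; Variant A wins overall), so the answer turns on the causal role of user tenure.
User tenure differs across variants for reasons unrelated to any effect of the variant itself, and it separately predicts the outcome — a classic confounder. We must compare within user tenure levels.
Standardising Variant A to the population user tenure mix: 0.518·219/578 + 0.482·9/142 = 0.227.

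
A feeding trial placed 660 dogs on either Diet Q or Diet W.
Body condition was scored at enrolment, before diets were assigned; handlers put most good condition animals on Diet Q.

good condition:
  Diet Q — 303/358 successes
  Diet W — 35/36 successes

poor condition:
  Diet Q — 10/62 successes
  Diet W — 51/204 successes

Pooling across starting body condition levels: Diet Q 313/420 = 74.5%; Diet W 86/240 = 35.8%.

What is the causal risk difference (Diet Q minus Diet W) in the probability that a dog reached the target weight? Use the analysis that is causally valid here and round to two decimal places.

The stratified and pooled comparisons disagree (Diet W wins within each starting body condition; Diet Q wins overall), so the answer turns on the causal role of starting body condition.
Starting body condition satisfies the back-door criterion: it is not a descendant of the diet, and it blocks the spurious path from diet to outcome. Adjusting for it (i.e., using the within-starting body condition rates) gives the causal effect.
Adjusting over the population distribution of starting body condition: 0.597·(0.846−0.972) + 0.403·(0.161−0.250) = -0.111.

-0.11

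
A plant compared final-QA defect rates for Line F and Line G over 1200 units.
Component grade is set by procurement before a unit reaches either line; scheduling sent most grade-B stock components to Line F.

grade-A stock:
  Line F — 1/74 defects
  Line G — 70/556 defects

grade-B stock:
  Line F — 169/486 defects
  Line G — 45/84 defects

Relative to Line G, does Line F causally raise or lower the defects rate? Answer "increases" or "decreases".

Since component grade is a pre-existing factor (not a product of the line) and it affects the outcome on its own, it is a confounder. The stratified rates, not the pooled rate, identify the causal effect.
Within each level — grade-A stock: 1.4% vs 12.6%; grade-B stock: 34.8% vs 53.6% — Line F is lower every time.

decreases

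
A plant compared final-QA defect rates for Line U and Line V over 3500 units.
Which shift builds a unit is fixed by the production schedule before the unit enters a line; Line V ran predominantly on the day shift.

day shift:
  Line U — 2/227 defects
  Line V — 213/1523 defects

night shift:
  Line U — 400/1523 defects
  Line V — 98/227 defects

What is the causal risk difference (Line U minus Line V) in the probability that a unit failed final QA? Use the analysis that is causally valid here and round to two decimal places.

Shift is set before the line has any effect — it is not caused by the line — and it independently drives the outcome. That makes it a confounder, so the causal comparison is within shift levels.
Adjusting over the population distribution of shift: 0.500·(0.009−0.140) + 0.500·(0.263−0.432) = -0.150.

-0.15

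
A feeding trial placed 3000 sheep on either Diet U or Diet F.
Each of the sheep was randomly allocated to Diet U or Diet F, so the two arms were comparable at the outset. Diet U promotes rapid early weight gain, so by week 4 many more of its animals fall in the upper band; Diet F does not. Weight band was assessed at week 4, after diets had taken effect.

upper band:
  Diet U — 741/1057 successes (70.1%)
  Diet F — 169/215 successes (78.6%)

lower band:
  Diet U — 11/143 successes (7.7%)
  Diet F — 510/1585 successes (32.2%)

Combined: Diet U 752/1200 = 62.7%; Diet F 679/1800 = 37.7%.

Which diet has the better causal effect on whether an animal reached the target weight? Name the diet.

Stratifying would compare diets among sheep the diets themselves sorted into week-4 weight band groups — a form of selection on an intermediate. The unconditioned pooled rates give the total causal effect.
Pooled: Diet U 62.7% vs Diet F 37.7%; Diet U is higher overall.

Diet U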